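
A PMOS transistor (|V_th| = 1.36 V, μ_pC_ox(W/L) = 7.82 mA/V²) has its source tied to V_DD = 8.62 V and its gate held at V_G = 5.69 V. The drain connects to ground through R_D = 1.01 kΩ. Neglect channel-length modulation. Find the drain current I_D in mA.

V_SG = V_DD − V_G = 8.62 − 5.69 = 2.93 V, so V_ov = 2.93 − 1.36 = 1.57 V.
Assume saturation: I_D = ½ k_p V_ov² = 0.5 × 7.82 × 1.57² = 9.64 mA, giving V_SD = V_DD − I_D R_D = 8.62 − 9.64 × 1.01 = -1.11 V.
But -1.11 V < V_ov = 1.57 V, so the device is actually in triode.
In triode I_D = k_p[V_ov V_SD − ½ V_SD²] and I_D = (V_DD − V_SD)/R_D. Equating: 3.95 V_SD² − 13.4 V_SD + 8.62 = 0, giving V_SD = 0.863 V (the root below V_ov).
I_D = (8.62 − 0.863) / 1.01 = 7.68 mA.

I_D = 7.68 mA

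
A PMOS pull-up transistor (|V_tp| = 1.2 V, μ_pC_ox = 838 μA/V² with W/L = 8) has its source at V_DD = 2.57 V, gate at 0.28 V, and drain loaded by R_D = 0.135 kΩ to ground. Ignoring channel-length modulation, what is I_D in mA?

V_SG = V_DD − V_G = 2.57 − 0.28 = 2.29 V, so V_ov = 2.29 − 1.2 = 1.09 V.
k_p = μ_pC_ox · (W/L) = 6.704 mA/V².
Assume saturation: I_D = ½ k_p V_ov² = 0.5 × 6.704 × 1.09² = 3.98 mA, giving V_SD = V_DD − I_D R_D = 2.57 − 3.98 × 0.135 = 2.03 V.
V_SD = 2.03 V ≥ V_ov = 1.09 V, confirming saturation.

I_D = 3.98 mA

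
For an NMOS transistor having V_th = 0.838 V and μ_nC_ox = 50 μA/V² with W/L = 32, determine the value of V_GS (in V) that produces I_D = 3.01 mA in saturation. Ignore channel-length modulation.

k_n = μ_nC_ox · (W/L) = 1.6 mA/V².
In saturation I_D = ½ k_n (V_GS − V_th)², so V_GS − V_th = √(2 I_D / k_n) = √(2 × 3.01 / 1.6) = 1.94 V.
V_GS = 0.838 + 1.94 = 2.78 V.

V_GS = 2.78 V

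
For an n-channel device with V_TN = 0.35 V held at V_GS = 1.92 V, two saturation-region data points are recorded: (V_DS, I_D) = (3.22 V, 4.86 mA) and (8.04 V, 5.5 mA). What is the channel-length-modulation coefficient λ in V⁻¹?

λ = 0.0300 V⁻¹

With V_GS fixed, I_D ∝ (1 + λ V_DS) in saturation, so I_D2/I_D1 = (1 + λ V_DS2)/(1 + λ V_DS1).
5.5/4.86 = 1.132 = (1 + 8.04 λ)/(1 + 3.22 λ).
Solving: λ (I_D1 V_DS2 − I_D2 V_DS1) = I_D2 − I_D1, so λ = (5.5 − 4.86) / (4.86 × 8.04 − 5.5 × 3.22) = 0.64 / 21.4 = 0.03 V⁻¹.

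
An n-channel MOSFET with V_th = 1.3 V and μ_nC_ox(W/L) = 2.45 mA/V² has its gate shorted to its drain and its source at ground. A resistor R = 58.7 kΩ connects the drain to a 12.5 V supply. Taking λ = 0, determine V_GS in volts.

V_GS = 1.69 V

With gate tied to drain, V_GS = V_DS ≥ V_GS − V_th, so the device is in saturation.
KCL at the drain: ½ k_n (V_GS − V_th)² = (V_DD − V_GS)/R.
Let x = V_GS − 1.3. Then 71.9 x² + x − 11.2 = 0, giving x = 0.388 V (positive root), so V_GS = 1.69 V.
I_D = (V_DD − V_GS)/R = (12.5 − 1.69) / 58.7 = 0.184 mA.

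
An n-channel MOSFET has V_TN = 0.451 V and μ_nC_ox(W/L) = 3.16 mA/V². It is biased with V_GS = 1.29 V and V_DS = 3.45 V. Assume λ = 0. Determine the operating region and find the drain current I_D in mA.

Saturation; I_D = 1.11 mA

V_ov = V_GS − V_TN = 1.29 − 0.451 = 0.839 V.
Since V_DS = 3.45 V ≥ V_ov = 0.839 V, the device is in saturation.
I_D = ½ k_n V_ov² = 0.5 × 3.16 × 0.839² = 1.11 mA.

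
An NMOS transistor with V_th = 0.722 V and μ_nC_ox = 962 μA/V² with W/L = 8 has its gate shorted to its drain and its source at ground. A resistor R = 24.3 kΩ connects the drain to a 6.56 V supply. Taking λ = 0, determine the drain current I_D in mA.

I_D = 0.230 mA

With gate tied to drain, V_GS = V_DS ≥ V_GS − V_th, so the device is in saturation.
k_n = μ_nC_ox · (W/L) = 7.696 mA/V².
KCL at the drain: ½ k_n (V_GS − V_th)² = (V_DD − V_GS)/R.
Let x = V_GS − 0.722. Then 93.5 x² + x − 5.838 = 0, giving x = 0.245 V (positive root), so V_GS = 0.967 V.
I_D = (V_DD − V_GS)/R = (6.56 − 0.967) / 24.3 = 0.23 mA.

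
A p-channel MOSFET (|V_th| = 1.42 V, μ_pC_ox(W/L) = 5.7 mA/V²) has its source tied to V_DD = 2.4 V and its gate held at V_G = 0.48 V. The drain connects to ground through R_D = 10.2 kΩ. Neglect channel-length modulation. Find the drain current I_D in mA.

I_D = 0.227 mA

V_SG = V_DD − V_G = 2.4 − 0.48 = 1.92 V, so V_ov = 1.92 − 1.42 = 0.5 V.
Assume saturation: I_D = ½ k_p V_ov² = 0.5 × 5.7 × 0.5² = 0.713 mA, giving V_SD = V_DD − I_D R_D = 2.4 − 0.713 × 10.2 = -4.87 V.
But -4.87 V < V_ov = 0.5 V, so the device is actually in triode.
In triode I_D = k_p[V_ov V_SD − ½ V_SD²] and I_D = (V_DD − V_SD)/R_D. Equating: 29.1 V_SD² − 30.07 V_SD + 2.4 = 0, giving V_SD = 0.0872 V (the root below V_ov).
I_D = (2.4 − 0.0872) / 10.2 = 0.227 mA.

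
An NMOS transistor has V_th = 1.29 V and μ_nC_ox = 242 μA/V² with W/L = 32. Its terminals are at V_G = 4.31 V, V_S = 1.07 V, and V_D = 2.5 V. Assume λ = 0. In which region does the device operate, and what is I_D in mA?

V_GS = V_G − V_S = 4.31 − 1.07 = 3.24 V; V_DS = V_D − V_S = 2.5 − 1.07 = 1.43 V.
k_n = μ_nC_ox · (W/L) = 7.744 mA/V².
V_ov = V_GS − V_th = 3.24 − 1.29 = 1.95 V.
Since V_DS = 1.43 V < V_ov = 1.95 V, the device is in the triode region.
I_D = k_n [V_ov · V_DS − ½ V_DS²] = 7.744 × [1.95 × 1.43 − 0.5 × 1.43²] = 13.7 mA.

Triode; I_D = 13.7 mA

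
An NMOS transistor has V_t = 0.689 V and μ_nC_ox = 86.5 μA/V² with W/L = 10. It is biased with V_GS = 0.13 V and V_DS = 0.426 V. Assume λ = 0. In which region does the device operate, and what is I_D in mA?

Cutoff; I_D = 0 mA

V_GS = 0.13 V < V_t = 0.689 V, so the transistor is in cutoff.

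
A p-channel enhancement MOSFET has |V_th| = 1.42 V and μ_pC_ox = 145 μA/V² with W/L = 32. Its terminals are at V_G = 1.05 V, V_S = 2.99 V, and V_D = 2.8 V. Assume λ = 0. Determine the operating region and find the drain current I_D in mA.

Triode; I_D = 0.375 mA

V_SG = V_S − V_G = 2.99 − 1.05 = 1.94 V; V_SD = V_S − V_D = 2.99 − 2.8 = 0.19 V.
k_p = μ_pC_ox · (W/L) = 4.64 mA/V².
V_ov = V_SG − |V_th| = 1.94 − 1.42 = 0.52 V.
Since V_SD = 0.19 V < V_ov = 0.52 V, the device is in the triode region.
I_D = k_p [V_ov · V_SD − ½ V_SD²] = 4.64 × [0.52 × 0.19 − 0.5 × 0.19²] = 0.375 mA.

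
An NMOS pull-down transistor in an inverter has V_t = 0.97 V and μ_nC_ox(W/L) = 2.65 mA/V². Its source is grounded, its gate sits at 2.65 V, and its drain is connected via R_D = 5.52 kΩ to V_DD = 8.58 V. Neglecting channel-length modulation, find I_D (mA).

V_GS = V_G = 2.65 V, so V_ov = 2.65 − 0.97 = 1.68 V.
Assume saturation: I_D = ½ k_n V_ov² = 0.5 × 2.65 × 1.68² = 3.74 mA, giving V_DS = V_DD − I_D R_D = 8.58 − 3.74 × 5.52 = -12.1 V.
But -12.1 V < V_ov = 1.68 V, so the device is actually in triode.
In triode I_D = k_n[V_ov V_DS − ½ V_DS²] and I_D = (V_DD − V_DS)/R_D. Equating: 7.31 V_DS² − 25.58 V_DS + 8.58 = 0, giving V_DS = 0.376 V (the root below V_ov).
I_D = (8.58 − 0.376) / 5.52 = 1.49 mA.

I_D = 1.49 mA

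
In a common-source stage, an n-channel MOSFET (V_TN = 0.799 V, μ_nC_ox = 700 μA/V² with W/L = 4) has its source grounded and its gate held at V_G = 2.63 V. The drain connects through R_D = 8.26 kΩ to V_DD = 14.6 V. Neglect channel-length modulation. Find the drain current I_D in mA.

I_D = 1.72 mA

V_GS = V_G = 2.63 V, so V_ov = 2.63 − 0.799 = 1.83 V.
k_n = μ_nC_ox · (W/L) = 2.8 mA/V².
Assume saturation: I_D = ½ k_n V_ov² = 0.5 × 2.8 × 1.83² = 4.69 mA, giving V_DS = V_DD − I_D R_D = 14.6 − 4.69 × 8.26 = -24.2 V.
But -24.2 V < V_ov = 1.83 V, so the device is actually in triode.
In triode I_D = k_n[V_ov V_DS − ½ V_DS²] and I_D = (V_DD − V_DS)/R_D. Equating: 11.6 V_DS² − 43.35 V_DS + 14.6 = 0, giving V_DS = 0.374 V (the root below V_ov).
I_D = (14.6 − 0.374) / 8.26 = 1.72 mA.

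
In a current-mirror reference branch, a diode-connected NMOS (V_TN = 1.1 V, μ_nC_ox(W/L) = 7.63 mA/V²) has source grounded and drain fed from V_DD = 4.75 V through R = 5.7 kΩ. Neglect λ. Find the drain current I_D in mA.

I_D = 0.572 mA

With gate tied to drain, V_GS = V_DS ≥ V_GS − V_TN, so the device is in saturation.
KCL at the drain: ½ k_n (V_GS − V_TN)² = (V_DD − V_GS)/R.
Let x = V_GS − 1.1. Then 21.7 x² + x − 3.65 = 0, giving x = 0.387 V (positive root), so V_GS = 1.49 V.
I_D = (V_DD − V_GS)/R = (4.75 − 1.49) / 5.7 = 0.572 mA.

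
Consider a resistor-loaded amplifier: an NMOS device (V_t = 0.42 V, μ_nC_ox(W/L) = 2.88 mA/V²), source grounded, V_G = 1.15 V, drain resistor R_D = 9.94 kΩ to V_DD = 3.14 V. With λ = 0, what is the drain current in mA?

V_GS = V_G = 1.15 V, so V_ov = 1.15 − 0.42 = 0.73 V.
Assume saturation: I_D = ½ k_n V_ov² = 0.5 × 2.88 × 0.73² = 0.767 mA, giving V_DS = V_DD − I_D R_D = 3.14 − 0.767 × 9.94 = -4.49 V.
But -4.49 V < V_ov = 0.73 V, so the device is actually in triode.
In triode I_D = k_n[V_ov V_DS − ½ V_DS²] and I_D = (V_DD − V_DS)/R_D. Equating: 14.3 V_DS² − 21.9 V_DS + 3.14 = 0, giving V_DS = 0.16 V (the root below V_ov).
I_D = (3.14 − 0.16) / 9.94 = 0.3 mA.

I_D = 0.300 mA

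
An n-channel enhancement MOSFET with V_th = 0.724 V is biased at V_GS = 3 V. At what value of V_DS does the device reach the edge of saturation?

The boundary between triode and saturation is V_DS = V_GS − V_th = V_ov.
V_ov = 3 − 0.724 = 2.28 V.

V_DS,sat = 2.28 V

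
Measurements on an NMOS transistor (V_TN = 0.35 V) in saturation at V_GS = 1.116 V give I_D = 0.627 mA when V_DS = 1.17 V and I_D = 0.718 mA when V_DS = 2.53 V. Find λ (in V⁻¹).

λ = 0.122 V⁻¹

With V_GS fixed, I_D ∝ (1 + λ V_DS) in saturation, so I_D2/I_D1 = (1 + λ V_DS2)/(1 + λ V_DS1).
0.718/0.627 = 1.145 = (1 + 2.53 λ)/(1 + 1.17 λ).
Solving: λ (I_D1 V_DS2 − I_D2 V_DS1) = I_D2 − I_D1, so λ = (0.718 − 0.627) / (0.627 × 2.53 − 0.718 × 1.17) = 0.091 / 0.746 = 0.122 V⁻¹.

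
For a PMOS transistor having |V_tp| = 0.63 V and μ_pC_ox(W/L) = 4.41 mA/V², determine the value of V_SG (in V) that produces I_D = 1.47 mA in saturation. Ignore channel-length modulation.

V_SG = 1.45 V

In saturation I_D = ½ k_p (V_SG − |V_tp|)², so V_SG − |V_tp| = √(2 I_D / k_p) = √(2 × 1.47 / 4.41) = 0.816 V.
V_SG = 0.63 + 0.816 = 1.45 V.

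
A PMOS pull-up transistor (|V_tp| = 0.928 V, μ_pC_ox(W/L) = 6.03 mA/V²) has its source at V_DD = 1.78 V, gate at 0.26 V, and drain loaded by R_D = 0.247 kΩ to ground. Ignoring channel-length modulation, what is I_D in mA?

I_D = 1.06 mA

V_SG = V_DD − V_G = 1.78 − 0.26 = 1.52 V, so V_ov = 1.52 − 0.928 = 0.592 V.
Assume saturation: I_D = ½ k_p V_ov² = 0.5 × 6.03 × 0.592² = 1.06 mA, giving V_SD = V_DD − I_D R_D = 1.78 − 1.06 × 0.247 = 1.52 V.
V_SD = 1.52 V ≥ V_ov = 0.592 V, confirming saturation.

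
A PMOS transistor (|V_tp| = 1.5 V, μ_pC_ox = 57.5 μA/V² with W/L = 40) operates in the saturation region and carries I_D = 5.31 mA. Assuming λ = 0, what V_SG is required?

V_SG = 3.65 V

k_p = μ_pC_ox · (W/L) = 2.3 mA/V².
In saturation I_D = ½ k_p (V_SG − |V_tp|)², so V_SG − |V_tp| = √(2 I_D / k_p) = √(2 × 5.31 / 2.3) = 2.15 V.
V_SG = 1.5 + 2.15 = 3.65 V.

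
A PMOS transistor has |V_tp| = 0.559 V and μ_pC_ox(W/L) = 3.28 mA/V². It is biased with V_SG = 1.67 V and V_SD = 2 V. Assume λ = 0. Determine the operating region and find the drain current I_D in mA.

V_ov = V_SG − |V_tp| = 1.67 − 0.559 = 1.11 V.
Since V_SD = 2 V ≥ V_ov = 1.11 V, the device is in saturation.
I_D = ½ k_p V_ov² = 0.5 × 3.28 × 1.11² = 2.02 mA.

Saturation; I_D = 2.02 mA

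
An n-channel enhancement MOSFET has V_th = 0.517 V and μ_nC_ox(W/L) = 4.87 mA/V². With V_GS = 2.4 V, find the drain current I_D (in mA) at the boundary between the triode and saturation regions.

At the boundary V_DS = V_ov = V_GS − V_th = 2.4 − 0.517 = 1.88 V.
I_D = ½ k_n V_ov² = 0.5 × 4.87 × 1.88² = 8.63 mA.

I_D = 8.63 mA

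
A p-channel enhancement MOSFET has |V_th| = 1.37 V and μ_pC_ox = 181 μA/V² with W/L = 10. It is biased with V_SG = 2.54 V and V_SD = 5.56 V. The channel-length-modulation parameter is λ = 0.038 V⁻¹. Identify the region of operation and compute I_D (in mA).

Saturation; I_D = 1.50 mA

k_p = μ_pC_ox · (W/L) = 1.81 mA/V².
V_ov = V_SG − |V_th| = 2.54 − 1.37 = 1.17 V.
Since V_SD = 5.56 V ≥ V_ov = 1.17 V, the device is in saturation.
I_D = ½ k_p V_ov² (1 + λ V_SD) = 0.5 × 1.81 × 1.17² × (1 + 0.038 × 5.56) = 1.5 mA.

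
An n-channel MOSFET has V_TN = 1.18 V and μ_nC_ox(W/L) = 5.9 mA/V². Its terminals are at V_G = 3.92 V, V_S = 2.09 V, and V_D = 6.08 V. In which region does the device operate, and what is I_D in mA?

Saturation; I_D = 1.25 mA

V_GS = V_G − V_S = 3.92 − 2.09 = 1.83 V; V_DS = V_D − V_S = 6.08 − 2.09 = 3.99 V.
V_ov = V_GS − V_TN = 1.83 − 1.18 = 0.65 V.
Since V_DS = 3.99 V ≥ V_ov = 0.65 V, the device is in saturation.
I_D = ½ k_n V_ov² = 0.5 × 5.9 × 0.65² = 1.25 mA.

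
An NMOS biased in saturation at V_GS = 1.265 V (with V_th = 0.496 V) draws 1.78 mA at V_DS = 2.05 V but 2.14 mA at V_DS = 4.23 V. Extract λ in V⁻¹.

λ = 0.115 V⁻¹

With V_GS fixed, I_D ∝ (1 + λ V_DS) in saturation, so I_D2/I_D1 = (1 + λ V_DS2)/(1 + λ V_DS1).
2.14/1.78 = 1.202 = (1 + 4.23 λ)/(1 + 2.05 λ).
Solving: λ (I_D1 V_DS2 − I_D2 V_DS1) = I_D2 − I_D1, so λ = (2.14 − 1.78) / (1.78 × 4.23 − 2.14 × 2.05) = 0.36 / 3.14 = 0.115 V⁻¹.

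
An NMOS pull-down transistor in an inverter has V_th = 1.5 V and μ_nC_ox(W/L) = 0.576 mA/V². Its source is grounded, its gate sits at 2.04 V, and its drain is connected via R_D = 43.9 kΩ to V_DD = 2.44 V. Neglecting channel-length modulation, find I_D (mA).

I_D = 0.0510 mA

V_GS = V_G = 2.04 V, so V_ov = 2.04 − 1.5 = 0.54 V.
Assume saturation: I_D = ½ k_n V_ov² = 0.5 × 0.576 × 0.54² = 0.084 mA, giving V_DS = V_DD − I_D R_D = 2.44 − 0.084 × 43.9 = -1.25 V.
But -1.25 V < V_ov = 0.54 V, so the device is actually in triode.
In triode I_D = k_n[V_ov V_DS − ½ V_DS²] and I_D = (V_DD − V_DS)/R_D. Equating: 12.6 V_DS² − 14.65 V_DS + 2.44 = 0, giving V_DS = 0.202 V (the root below V_ov).
I_D = (2.44 − 0.202) / 43.9 = 0.051 mA.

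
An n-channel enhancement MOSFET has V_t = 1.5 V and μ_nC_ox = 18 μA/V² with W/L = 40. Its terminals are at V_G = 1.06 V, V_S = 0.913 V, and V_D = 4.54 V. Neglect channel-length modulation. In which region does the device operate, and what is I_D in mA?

Cutoff; I_D = 0 mA

V_GS = V_G − V_S = 1.06 − 0.913 = 0.147 V; V_DS = V_D − V_S = 4.54 − 0.913 = 3.63 V.
V_GS = 0.147 V < V_t = 1.5 V, so the transistor is in cutoff.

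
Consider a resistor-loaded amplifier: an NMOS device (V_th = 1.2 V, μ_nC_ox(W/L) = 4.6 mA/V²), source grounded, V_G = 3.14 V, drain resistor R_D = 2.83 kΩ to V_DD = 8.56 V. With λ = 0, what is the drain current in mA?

V_GS = V_G = 3.14 V, so V_ov = 3.14 − 1.2 = 1.94 V.
Assume saturation: I_D = ½ k_n V_ov² = 0.5 × 4.6 × 1.94² = 8.66 mA, giving V_DS = V_DD − I_D R_D = 8.56 − 8.66 × 2.83 = -15.9 V.
But -15.9 V < V_ov = 1.94 V, so the device is actually in triode.
In triode I_D = k_n[V_ov V_DS − ½ V_DS²] and I_D = (V_DD − V_DS)/R_D. Equating: 6.51 V_DS² − 26.25 V_DS + 8.56 = 0, giving V_DS = 0.358 V (the root below V_ov).
I_D = (8.56 − 0.358) / 2.83 = 2.9 mA.

I_D = 2.90 mA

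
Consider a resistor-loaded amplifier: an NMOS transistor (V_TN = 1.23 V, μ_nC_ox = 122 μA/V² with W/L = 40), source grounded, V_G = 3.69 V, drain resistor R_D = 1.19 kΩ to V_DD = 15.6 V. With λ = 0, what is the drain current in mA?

V_GS = V_G = 3.69 V, so V_ov = 3.69 − 1.23 = 2.46 V.
k_n = μ_nC_ox · (W/L) = 4.88 mA/V².
Assume saturation: I_D = ½ k_n V_ov² = 0.5 × 4.88 × 2.46² = 14.8 mA, giving V_DS = V_DD − I_D R_D = 15.6 − 14.8 × 1.19 = -1.97 V.
But -1.97 V < V_ov = 2.46 V, so the device is actually in triode.
In triode I_D = k_n[V_ov V_DS − ½ V_DS²] and I_D = (V_DD − V_DS)/R_D. Equating: 2.9 V_DS² − 15.29 V_DS + 15.6 = 0, giving V_DS = 1.38 V (the root below V_ov).
I_D = (15.6 − 1.38) / 1.19 = 11.9 mA.

I_D = 11.9 mA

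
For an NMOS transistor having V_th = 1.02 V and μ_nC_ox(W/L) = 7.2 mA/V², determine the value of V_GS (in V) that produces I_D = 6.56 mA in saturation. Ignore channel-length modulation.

In saturation I_D = ½ k_n (V_GS − V_th)², so V_GS − V_th = √(2 I_D / k_n) = √(2 × 6.56 / 7.2) = 1.35 V.
V_GS = 1.02 + 1.35 = 2.37 V.

V_GS = 2.37 V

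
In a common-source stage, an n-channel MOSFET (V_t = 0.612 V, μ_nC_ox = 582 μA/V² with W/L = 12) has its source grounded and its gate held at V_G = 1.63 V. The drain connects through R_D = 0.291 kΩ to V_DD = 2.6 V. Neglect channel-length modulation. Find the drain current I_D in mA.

I_D = 3.62 mA

V_GS = V_G = 1.63 V, so V_ov = 1.63 − 0.612 = 1.02 V.
k_n = μ_nC_ox · (W/L) = 6.984 mA/V².
Assume saturation: I_D = ½ k_n V_ov² = 0.5 × 6.984 × 1.02² = 3.62 mA, giving V_DS = V_DD − I_D R_D = 2.6 − 3.62 × 0.291 = 1.55 V.
V_DS = 1.55 V ≥ V_ov = 1.02 V, confirming saturation.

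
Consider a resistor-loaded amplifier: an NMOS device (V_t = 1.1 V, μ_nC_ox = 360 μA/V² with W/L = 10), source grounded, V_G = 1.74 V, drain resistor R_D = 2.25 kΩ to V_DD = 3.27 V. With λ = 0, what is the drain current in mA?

V_GS = V_G = 1.74 V, so V_ov = 1.74 − 1.1 = 0.64 V.
k_n = μ_nC_ox · (W/L) = 3.6 mA/V².
Assume saturation: I_D = ½ k_n V_ov² = 0.5 × 3.6 × 0.64² = 0.737 mA, giving V_DS = V_DD − I_D R_D = 3.27 − 0.737 × 2.25 = 1.61 V.
V_DS = 1.61 V ≥ V_ov = 0.64 V, confirming saturation.

I_D = 0.737 mA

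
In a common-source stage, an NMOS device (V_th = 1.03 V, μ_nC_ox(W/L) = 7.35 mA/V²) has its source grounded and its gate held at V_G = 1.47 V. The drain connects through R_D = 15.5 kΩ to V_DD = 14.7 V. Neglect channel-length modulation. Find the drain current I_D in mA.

V_GS = V_G = 1.47 V, so V_ov = 1.47 − 1.03 = 0.44 V.
Assume saturation: I_D = ½ k_n V_ov² = 0.5 × 7.35 × 0.44² = 0.711 mA, giving V_DS = V_DD − I_D R_D = 14.7 − 0.711 × 15.5 = 3.67 V.
V_DS = 3.67 V ≥ V_ov = 0.44 V, confirming saturation.

I_D = 0.711 mA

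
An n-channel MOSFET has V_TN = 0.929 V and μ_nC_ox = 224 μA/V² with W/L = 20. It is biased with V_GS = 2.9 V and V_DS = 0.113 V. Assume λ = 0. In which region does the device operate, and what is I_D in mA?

k_n = μ_nC_ox · (W/L) = 4.48 mA/V².
V_ov = V_GS − V_TN = 2.9 − 0.929 = 1.97 V.
Since V_DS = 0.113 V < V_ov = 1.97 V, the device is in the triode region.
I_D = k_n [V_ov · V_DS − ½ V_DS²] = 4.48 × [1.97 × 0.113 − 0.5 × 0.113²] = 0.969 mA.

Triode; I_D = 0.969 mA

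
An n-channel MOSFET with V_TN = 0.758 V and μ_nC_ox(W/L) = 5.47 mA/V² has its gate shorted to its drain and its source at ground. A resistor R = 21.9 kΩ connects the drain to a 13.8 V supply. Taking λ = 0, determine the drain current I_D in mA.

With gate tied to drain, V_GS = V_DS ≥ V_GS − V_TN, so the device is in saturation.
KCL at the drain: ½ k_n (V_GS − V_TN)² = (V_DD − V_GS)/R.
Let x = V_GS − 0.758. Then 59.9 x² + x − 13.04 = 0, giving x = 0.458 V (positive root), so V_GS = 1.22 V.
I_D = (V_DD − V_GS)/R = (13.8 − 1.22) / 21.9 = 0.575 mA.

I_D = 0.575 mA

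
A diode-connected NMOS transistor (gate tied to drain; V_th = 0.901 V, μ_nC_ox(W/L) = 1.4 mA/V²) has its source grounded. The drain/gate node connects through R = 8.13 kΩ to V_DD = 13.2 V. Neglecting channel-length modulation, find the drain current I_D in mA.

With gate tied to drain, V_GS = V_DS ≥ V_GS − V_th, so the device is in saturation.
KCL at the drain: ½ k_n (V_GS − V_th)² = (V_DD − V_GS)/R.
Let x = V_GS − 0.901. Then 5.69 x² + x − 12.3 = 0, giving x = 1.38 V (positive root), so V_GS = 2.29 V.
I_D = (V_DD − V_GS)/R = (13.2 − 2.29) / 8.13 = 1.34 mA.

I_D = 1.34 mA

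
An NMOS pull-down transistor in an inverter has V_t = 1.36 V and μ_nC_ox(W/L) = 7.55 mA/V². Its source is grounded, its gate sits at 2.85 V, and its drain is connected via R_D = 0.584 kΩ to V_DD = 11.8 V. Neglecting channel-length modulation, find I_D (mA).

V_GS = V_G = 2.85 V, so V_ov = 2.85 − 1.36 = 1.49 V.
Assume saturation: I_D = ½ k_n V_ov² = 0.5 × 7.55 × 1.49² = 8.38 mA, giving V_DS = V_DD − I_D R_D = 11.8 − 8.38 × 0.584 = 6.91 V.
V_DS = 6.91 V ≥ V_ov = 1.49 V, confirming saturation.

I_D = 8.38 mA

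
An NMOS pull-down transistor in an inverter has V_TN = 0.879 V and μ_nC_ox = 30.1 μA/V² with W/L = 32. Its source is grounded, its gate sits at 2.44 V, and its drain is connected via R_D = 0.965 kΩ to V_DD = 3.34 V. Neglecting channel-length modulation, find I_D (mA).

I_D = 1.17 mA

V_GS = V_G = 2.44 V, so V_ov = 2.44 − 0.879 = 1.56 V.
k_n = μ_nC_ox · (W/L) = 0.9632 mA/V².
Assume saturation: I_D = ½ k_n V_ov² = 0.5 × 0.9632 × 1.56² = 1.17 mA, giving V_DS = V_DD − I_D R_D = 3.34 − 1.17 × 0.965 = 2.21 V.
V_DS = 2.21 V ≥ V_ov = 1.56 V, confirming saturation.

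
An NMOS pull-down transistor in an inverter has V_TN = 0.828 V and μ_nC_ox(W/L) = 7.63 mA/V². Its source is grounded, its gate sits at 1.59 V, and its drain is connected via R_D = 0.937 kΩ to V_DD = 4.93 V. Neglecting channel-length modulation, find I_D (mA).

I_D = 2.22 mA

V_GS = V_G = 1.59 V, so V_ov = 1.59 − 0.828 = 0.762 V.
Assume saturation: I_D = ½ k_n V_ov² = 0.5 × 7.63 × 0.762² = 2.22 mA, giving V_DS = V_DD − I_D R_D = 4.93 − 2.22 × 0.937 = 2.85 V.
V_DS = 2.85 V ≥ V_ov = 0.762 V, confirming saturation.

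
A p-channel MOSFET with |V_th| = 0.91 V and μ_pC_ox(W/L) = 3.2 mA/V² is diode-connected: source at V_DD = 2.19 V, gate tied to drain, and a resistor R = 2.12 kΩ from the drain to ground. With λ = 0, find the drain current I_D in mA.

I_D = 0.375 mA

With gate tied to drain, V_SG = V_SD ≥ V_SG − |V_th|, so the device is in saturation.
KCL at the drain: ½ k_p (V_SG − |V_th|)² = (V_DD − V_SG)/R.
Let x = V_SG − 0.91. Then 3.39 x² + x − 1.28 = 0, giving x = 0.484 V (positive root), so V_SG = 1.39 V.
I_D = (V_DD − V_SG)/R = (2.19 − 1.39) / 2.12 = 0.375 mA.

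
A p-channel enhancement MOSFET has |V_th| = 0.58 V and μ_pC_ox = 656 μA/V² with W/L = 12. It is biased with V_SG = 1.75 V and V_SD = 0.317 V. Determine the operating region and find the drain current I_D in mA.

Triode; I_D = 2.52 mA

k_p = μ_pC_ox · (W/L) = 7.872 mA/V².
V_ov = V_SG − |V_th| = 1.75 − 0.58 = 1.17 V.
Since V_SD = 0.317 V < V_ov = 1.17 V, the device is in the triode region.
I_D = k_p [V_ov · V_SD − ½ V_SD²] = 7.872 × [1.17 × 0.317 − 0.5 × 0.317²] = 2.52 mA.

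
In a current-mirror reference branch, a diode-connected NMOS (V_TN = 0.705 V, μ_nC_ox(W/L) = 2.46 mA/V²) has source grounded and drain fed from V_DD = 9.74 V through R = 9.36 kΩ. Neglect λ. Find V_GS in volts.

With gate tied to drain, V_GS = V_DS ≥ V_GS − V_TN, so the device is in saturation.
KCL at the drain: ½ k_n (V_GS − V_TN)² = (V_DD − V_GS)/R.
Let x = V_GS − 0.705. Then 11.5 x² + x − 9.035 = 0, giving x = 0.844 V (positive root), so V_GS = 1.55 V.
I_D = (V_DD − V_GS)/R = (9.74 − 1.55) / 9.36 = 0.875 mA.

V_GS = 1.55 V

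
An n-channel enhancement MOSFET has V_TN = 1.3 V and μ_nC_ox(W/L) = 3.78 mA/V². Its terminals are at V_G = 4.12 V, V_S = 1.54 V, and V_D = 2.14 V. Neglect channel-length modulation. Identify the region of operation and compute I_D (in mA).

V_GS = V_G − V_S = 4.12 − 1.54 = 2.58 V; V_DS = V_D − V_S = 2.14 − 1.54 = 0.6 V.
V_ov = V_GS − V_TN = 2.58 − 1.3 = 1.28 V.
Since V_DS = 0.6 V < V_ov = 1.28 V, the device is in the triode region.
I_D = k_n [V_ov · V_DS − ½ V_DS²] = 3.78 × [1.28 × 0.6 − 0.5 × 0.6²] = 2.22 mA.

Triode; I_D = 2.22 mA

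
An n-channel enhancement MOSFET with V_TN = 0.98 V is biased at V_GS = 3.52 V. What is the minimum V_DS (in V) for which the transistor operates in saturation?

The boundary between triode and saturation is V_DS = V_GS − V_TN = V_ov.
V_ov = 3.52 − 0.98 = 2.54 V.

V_DS,sat = 2.54 V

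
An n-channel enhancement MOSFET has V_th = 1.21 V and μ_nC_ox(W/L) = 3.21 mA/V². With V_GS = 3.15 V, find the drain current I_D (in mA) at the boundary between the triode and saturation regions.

I_D = 6.04 mA

At the boundary V_DS = V_ov = V_GS − V_th = 3.15 − 1.21 = 1.94 V.
I_D = ½ k_n V_ov² = 0.5 × 3.21 × 1.94² = 6.04 mA.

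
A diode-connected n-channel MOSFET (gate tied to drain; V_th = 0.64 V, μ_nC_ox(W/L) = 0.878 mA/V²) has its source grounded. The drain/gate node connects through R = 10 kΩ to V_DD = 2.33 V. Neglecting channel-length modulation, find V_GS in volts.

V_GS = 1.16 V

With gate tied to drain, V_GS = V_DS ≥ V_GS − V_th, so the device is in saturation.
KCL at the drain: ½ k_n (V_GS − V_th)² = (V_DD − V_GS)/R.
Let x = V_GS − 0.64. Then 4.39 x² + x − 1.69 = 0, giving x = 0.517 V (positive root), so V_GS = 1.16 V.
I_D = (V_DD − V_GS)/R = (2.33 − 1.16) / 10 = 0.117 mA.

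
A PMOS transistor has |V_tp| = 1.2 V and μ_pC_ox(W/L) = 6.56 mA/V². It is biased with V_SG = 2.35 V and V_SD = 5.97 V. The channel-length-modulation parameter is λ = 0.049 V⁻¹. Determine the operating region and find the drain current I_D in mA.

Saturation; I_D = 5.61 mA

V_ov = V_SG − |V_tp| = 2.35 − 1.2 = 1.15 V.
Since V_SD = 5.97 V ≥ V_ov = 1.15 V, the device is in saturation.
I_D = ½ k_p V_ov² (1 + λ V_SD) = 0.5 × 6.56 × 1.15² × (1 + 0.049 × 5.97) = 5.61 mA.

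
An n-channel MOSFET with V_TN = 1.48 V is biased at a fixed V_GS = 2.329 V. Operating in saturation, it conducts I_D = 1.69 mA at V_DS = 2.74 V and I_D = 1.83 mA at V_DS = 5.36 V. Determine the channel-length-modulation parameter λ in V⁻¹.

With V_GS fixed, I_D ∝ (1 + λ V_DS) in saturation, so I_D2/I_D1 = (1 + λ V_DS2)/(1 + λ V_DS1).
1.83/1.69 = 1.083 = (1 + 5.36 λ)/(1 + 2.74 λ).
Solving: λ (I_D1 V_DS2 − I_D2 V_DS1) = I_D2 − I_D1, so λ = (1.83 − 1.69) / (1.69 × 5.36 − 1.83 × 2.74) = 0.14 / 4.04 = 0.0346 V⁻¹.

λ = 0.0346 V⁻¹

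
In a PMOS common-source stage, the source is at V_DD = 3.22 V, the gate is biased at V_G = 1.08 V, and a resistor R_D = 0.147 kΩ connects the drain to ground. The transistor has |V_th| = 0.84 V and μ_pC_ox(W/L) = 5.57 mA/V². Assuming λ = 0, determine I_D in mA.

V_SG = V_DD − V_G = 3.22 − 1.08 = 2.14 V, so V_ov = 2.14 − 0.84 = 1.3 V.
Assume saturation: I_D = ½ k_p V_ov² = 0.5 × 5.57 × 1.3² = 4.71 mA, giving V_SD = V_DD − I_D R_D = 3.22 − 4.71 × 0.147 = 2.53 V.
V_SD = 2.53 V ≥ V_ov = 1.3 V, confirming saturation.

I_D = 4.71 mA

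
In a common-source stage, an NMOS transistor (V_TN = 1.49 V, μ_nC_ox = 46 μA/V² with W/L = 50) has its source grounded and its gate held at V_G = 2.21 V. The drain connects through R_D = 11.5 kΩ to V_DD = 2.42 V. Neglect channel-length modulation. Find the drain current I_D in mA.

V_GS = V_G = 2.21 V, so V_ov = 2.21 − 1.49 = 0.72 V.
k_n = μ_nC_ox · (W/L) = 2.3 mA/V².
Assume saturation: I_D = ½ k_n V_ov² = 0.5 × 2.3 × 0.72² = 0.596 mA, giving V_DS = V_DD − I_D R_D = 2.42 − 0.596 × 11.5 = -4.44 V.
But -4.44 V < V_ov = 0.72 V, so the device is actually in triode.
In triode I_D = k_n[V_ov V_DS − ½ V_DS²] and I_D = (V_DD − V_DS)/R_D. Equating: 13.2 V_DS² − 20.04 V_DS + 2.42 = 0, giving V_DS = 0.132 V (the root below V_ov).
I_D = (2.42 − 0.132) / 11.5 = 0.199 mA.

I_D = 0.199 mA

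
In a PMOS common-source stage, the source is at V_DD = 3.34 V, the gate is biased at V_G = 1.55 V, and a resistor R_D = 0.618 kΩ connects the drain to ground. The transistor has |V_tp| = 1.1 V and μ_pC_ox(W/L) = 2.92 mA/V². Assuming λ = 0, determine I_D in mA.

I_D = 0.695 mA

V_SG = V_DD − V_G = 3.34 − 1.55 = 1.79 V, so V_ov = 1.79 − 1.1 = 0.69 V.
Assume saturation: I_D = ½ k_p V_ov² = 0.5 × 2.92 × 0.69² = 0.695 mA, giving V_SD = V_DD − I_D R_D = 3.34 − 0.695 × 0.618 = 2.91 V.
V_SD = 2.91 V ≥ V_ov = 0.69 V, confirming saturation.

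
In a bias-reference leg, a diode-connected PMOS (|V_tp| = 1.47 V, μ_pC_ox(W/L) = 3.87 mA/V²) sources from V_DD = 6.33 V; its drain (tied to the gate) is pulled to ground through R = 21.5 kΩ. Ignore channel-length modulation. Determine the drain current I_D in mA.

I_D = 0.211 mA

With gate tied to drain, V_SG = V_SD ≥ V_SG − |V_tp|, so the device is in saturation.
KCL at the drain: ½ k_p (V_SG − |V_tp|)² = (V_DD − V_SG)/R.
Let x = V_SG − 1.47. Then 41.6 x² + x − 4.86 = 0, giving x = 0.33 V (positive root), so V_SG = 1.8 V.
I_D = (V_DD − V_SG)/R = (6.33 − 1.8) / 21.5 = 0.211 mA.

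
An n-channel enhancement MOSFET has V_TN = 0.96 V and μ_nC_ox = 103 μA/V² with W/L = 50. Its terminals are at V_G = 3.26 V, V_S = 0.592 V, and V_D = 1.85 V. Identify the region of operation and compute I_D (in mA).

Triode; I_D = 6.99 mA

V_GS = V_G − V_S = 3.26 − 0.592 = 2.67 V; V_DS = V_D − V_S = 1.85 − 0.592 = 1.26 V.
k_n = μ_nC_ox · (W/L) = 5.15 mA/V².
V_ov = V_GS − V_TN = 2.67 − 0.96 = 1.71 V.
Since V_DS = 1.26 V < V_ov = 1.71 V, the device is in the triode region.
I_D = k_n [V_ov · V_DS − ½ V_DS²] = 5.15 × [1.71 × 1.26 − 0.5 × 1.26²] = 6.99 mA.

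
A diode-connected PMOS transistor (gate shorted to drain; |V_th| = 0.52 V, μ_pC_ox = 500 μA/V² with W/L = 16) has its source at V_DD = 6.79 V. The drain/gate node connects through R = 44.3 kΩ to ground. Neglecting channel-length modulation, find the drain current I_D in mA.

I_D = 0.137 mA

With gate tied to drain, V_SG = V_SD ≥ V_SG − |V_th|, so the device is in saturation.
k_p = μ_pC_ox · (W/L) = 8 mA/V².
KCL at the drain: ½ k_p (V_SG − |V_th|)² = (V_DD − V_SG)/R.
Let x = V_SG − 0.52. Then 177 x² + x − 6.27 = 0, giving x = 0.185 V (positive root), so V_SG = 0.705 V.
I_D = (V_DD − V_SG)/R = (6.79 − 0.705) / 44.3 = 0.137 mA.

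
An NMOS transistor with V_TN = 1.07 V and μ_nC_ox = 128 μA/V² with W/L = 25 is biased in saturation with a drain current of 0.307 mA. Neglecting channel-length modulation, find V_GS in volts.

k_n = μ_nC_ox · (W/L) = 3.2 mA/V².
In saturation I_D = ½ k_n (V_GS − V_TN)², so V_GS − V_TN = √(2 I_D / k_n) = √(2 × 0.307 / 3.2) = 0.438 V.
V_GS = 1.07 + 0.438 = 1.51 V.

V_GS = 1.51 V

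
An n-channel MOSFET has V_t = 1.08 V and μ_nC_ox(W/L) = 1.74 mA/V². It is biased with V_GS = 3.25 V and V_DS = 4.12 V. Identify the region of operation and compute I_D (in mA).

V_ov = V_GS − V_t = 3.25 − 1.08 = 2.17 V.
Since V_DS = 4.12 V ≥ V_ov = 2.17 V, the device is in saturation.
I_D = ½ k_n V_ov² = 0.5 × 1.74 × 2.17² = 4.1 mA.

Saturation; I_D = 4.10 mA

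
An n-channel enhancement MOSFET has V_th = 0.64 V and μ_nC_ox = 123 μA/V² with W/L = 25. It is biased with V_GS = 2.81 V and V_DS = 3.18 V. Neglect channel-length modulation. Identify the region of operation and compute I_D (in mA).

k_n = μ_nC_ox · (W/L) = 3.075 mA/V².
V_ov = V_GS − V_th = 2.81 − 0.64 = 2.17 V.
Since V_DS = 3.18 V ≥ V_ov = 2.17 V, the device is in saturation.
I_D = ½ k_n V_ov² = 0.5 × 3.075 × 2.17² = 7.24 mA.

Saturation; I_D = 7.24 mA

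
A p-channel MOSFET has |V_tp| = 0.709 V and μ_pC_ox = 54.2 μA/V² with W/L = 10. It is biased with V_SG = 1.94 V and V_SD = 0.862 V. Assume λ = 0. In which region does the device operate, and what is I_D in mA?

k_p = μ_pC_ox · (W/L) = 0.542 mA/V².
V_ov = V_SG − |V_tp| = 1.94 − 0.709 = 1.23 V.
Since V_SD = 0.862 V < V_ov = 1.23 V, the device is in the triode region.
I_D = k_p [V_ov · V_SD − ½ V_SD²] = 0.542 × [1.23 × 0.862 − 0.5 × 0.862²] = 0.374 mA.

Triode; I_D = 0.374 mA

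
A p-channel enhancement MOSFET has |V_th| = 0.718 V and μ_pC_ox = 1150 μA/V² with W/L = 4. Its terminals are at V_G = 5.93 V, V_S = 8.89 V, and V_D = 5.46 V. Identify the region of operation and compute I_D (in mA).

Saturation; I_D = 11.6 mA

V_SG = V_S − V_G = 8.89 − 5.93 = 2.96 V; V_SD = V_S − V_D = 8.89 − 5.46 = 3.43 V.
k_p = μ_pC_ox · (W/L) = 4.6 mA/V².
V_ov = V_SG − |V_th| = 2.96 − 0.718 = 2.24 V.
Since V_SD = 3.43 V ≥ V_ov = 2.24 V, the device is in saturation.
I_D = ½ k_p V_ov² = 0.5 × 4.6 × 2.24² = 11.6 mA.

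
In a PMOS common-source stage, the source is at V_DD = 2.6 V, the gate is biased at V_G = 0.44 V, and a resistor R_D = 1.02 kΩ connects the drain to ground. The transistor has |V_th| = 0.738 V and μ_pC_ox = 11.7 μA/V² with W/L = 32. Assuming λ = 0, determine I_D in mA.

V_SG = V_DD − V_G = 2.6 − 0.44 = 2.16 V, so V_ov = 2.16 − 0.738 = 1.42 V.
k_p = μ_pC_ox · (W/L) = 0.3744 mA/V².
Assume saturation: I_D = ½ k_p V_ov² = 0.5 × 0.3744 × 1.42² = 0.379 mA, giving V_SD = V_DD − I_D R_D = 2.6 − 0.379 × 1.02 = 2.21 V.
V_SD = 2.21 V ≥ V_ov = 1.42 V, confirming saturation.

I_D = 0.379 mA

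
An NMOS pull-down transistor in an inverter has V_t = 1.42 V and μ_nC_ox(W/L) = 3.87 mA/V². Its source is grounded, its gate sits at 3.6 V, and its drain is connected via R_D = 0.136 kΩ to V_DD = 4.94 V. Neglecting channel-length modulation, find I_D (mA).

V_GS = V_G = 3.6 V, so V_ov = 3.6 − 1.42 = 2.18 V.
Assume saturation: I_D = ½ k_n V_ov² = 0.5 × 3.87 × 2.18² = 9.2 mA, giving V_DS = V_DD − I_D R_D = 4.94 − 9.2 × 0.136 = 3.69 V.
V_DS = 3.69 V ≥ V_ov = 2.18 V, confirming saturation.

I_D = 9.20 mA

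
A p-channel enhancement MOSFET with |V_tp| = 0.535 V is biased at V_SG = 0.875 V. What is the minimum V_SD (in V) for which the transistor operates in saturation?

The boundary between triode and saturation is V_SD = V_SG − |V_tp| = V_ov.
V_ov = 0.875 − 0.535 = 0.34 V.

V_SD,sat = 0.340 V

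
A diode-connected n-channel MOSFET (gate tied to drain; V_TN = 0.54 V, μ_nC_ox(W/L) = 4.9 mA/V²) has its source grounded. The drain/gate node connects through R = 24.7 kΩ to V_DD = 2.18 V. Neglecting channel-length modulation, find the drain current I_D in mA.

With gate tied to drain, V_GS = V_DS ≥ V_GS − V_TN, so the device is in saturation.
KCL at the drain: ½ k_n (V_GS − V_TN)² = (V_DD − V_GS)/R.
Let x = V_GS − 0.54. Then 60.5 x² + x − 1.64 = 0, giving x = 0.157 V (positive root), so V_GS = 0.697 V.
I_D = (V_DD − V_GS)/R = (2.18 − 0.697) / 24.7 = 0.0601 mA.

I_D = 0.0601 mA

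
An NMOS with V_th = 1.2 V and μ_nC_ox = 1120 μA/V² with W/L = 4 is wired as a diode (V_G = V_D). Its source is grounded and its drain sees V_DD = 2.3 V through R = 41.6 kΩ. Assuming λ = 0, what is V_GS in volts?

With gate tied to drain, V_GS = V_DS ≥ V_GS − V_th, so the device is in saturation.
k_n = μ_nC_ox · (W/L) = 4.48 mA/V².
KCL at the drain: ½ k_n (V_GS − V_th)² = (V_DD − V_GS)/R.
Let x = V_GS − 1.2. Then 93.2 x² + x − 1.1 = 0, giving x = 0.103 V (positive root), so V_GS = 1.3 V.
I_D = (V_DD − V_GS)/R = (2.3 − 1.3) / 41.6 = 0.024 mA.

V_GS = 1.30 V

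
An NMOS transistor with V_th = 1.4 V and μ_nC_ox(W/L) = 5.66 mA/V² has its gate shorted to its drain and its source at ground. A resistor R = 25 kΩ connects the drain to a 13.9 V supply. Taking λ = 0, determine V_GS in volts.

With gate tied to drain, V_GS = V_DS ≥ V_GS − V_th, so the device is in saturation.
KCL at the drain: ½ k_n (V_GS − V_th)² = (V_DD − V_GS)/R.
Let x = V_GS − 1.4. Then 70.8 x² + x − 12.5 = 0, giving x = 0.413 V (positive root), so V_GS = 1.81 V.
I_D = (V_DD − V_GS)/R = (13.9 − 1.81) / 25 = 0.483 mA.

V_GS = 1.81 V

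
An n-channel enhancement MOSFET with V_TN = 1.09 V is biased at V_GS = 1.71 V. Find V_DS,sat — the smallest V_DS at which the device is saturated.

V_DS,sat = 0.620 V

The boundary between triode and saturation is V_DS = V_GS − V_TN = V_ov.
V_ov = 1.71 − 1.09 = 0.62 V.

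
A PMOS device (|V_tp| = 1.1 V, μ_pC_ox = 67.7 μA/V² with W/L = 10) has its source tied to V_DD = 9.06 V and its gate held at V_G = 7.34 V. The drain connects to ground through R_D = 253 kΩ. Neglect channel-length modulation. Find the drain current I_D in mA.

V_SG = V_DD − V_G = 9.06 − 7.34 = 1.72 V, so V_ov = 1.72 − 1.1 = 0.62 V.
k_p = μ_pC_ox · (W/L) = 0.677 mA/V².
Assume saturation: I_D = ½ k_p V_ov² = 0.5 × 0.677 × 0.62² = 0.13 mA, giving V_SD = V_DD − I_D R_D = 9.06 − 0.13 × 253 = -23.9 V.
But -23.9 V < V_ov = 0.62 V, so the device is actually in triode.
In triode I_D = k_p[V_ov V_SD − ½ V_SD²] and I_D = (V_DD − V_SD)/R_D. Equating: 85.6 V_SD² − 107.2 V_SD + 9.06 = 0, giving V_SD = 0.0912 V (the root below V_ov).
I_D = (9.06 − 0.0912) / 253 = 0.0354 mA.

I_D = 0.0354 mA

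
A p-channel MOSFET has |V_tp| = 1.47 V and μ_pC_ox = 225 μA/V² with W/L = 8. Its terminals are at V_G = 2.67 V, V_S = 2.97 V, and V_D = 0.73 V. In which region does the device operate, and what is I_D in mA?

V_SG = V_S − V_G = 2.97 − 2.67 = 0.3 V; V_SD = V_S − V_D = 2.97 − 0.73 = 2.24 V.
V_SG = 0.3 V < |V_tp| = 1.47 V, so the transistor is in cutoff.

Cutoff; I_D = 0 mA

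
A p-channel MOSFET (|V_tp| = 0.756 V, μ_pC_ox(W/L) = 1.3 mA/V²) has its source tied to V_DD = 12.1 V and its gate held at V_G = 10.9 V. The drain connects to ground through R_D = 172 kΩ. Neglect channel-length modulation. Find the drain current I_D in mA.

V_SG = V_DD − V_G = 12.1 − 10.9 = 1.2 V, so V_ov = 1.2 − 0.756 = 0.444 V.
Assume saturation: I_D = ½ k_p V_ov² = 0.5 × 1.3 × 0.444² = 0.128 mA, giving V_SD = V_DD − I_D R_D = 12.1 − 0.128 × 172 = -9.94 V.
But -9.94 V < V_ov = 0.444 V, so the device is actually in triode.
In triode I_D = k_p[V_ov V_SD − ½ V_SD²] and I_D = (V_DD − V_SD)/R_D. Equating: 112 V_SD² − 100.3 V_SD + 12.1 = 0, giving V_SD = 0.144 V (the root below V_ov).
I_D = (12.1 − 0.144) / 172 = 0.0695 mA.

I_D = 0.0695 mA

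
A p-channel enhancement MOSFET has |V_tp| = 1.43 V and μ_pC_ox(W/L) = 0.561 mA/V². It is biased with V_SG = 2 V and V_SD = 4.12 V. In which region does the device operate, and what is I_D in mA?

Saturation; I_D = 0.0911 mA

V_ov = V_SG − |V_tp| = 2 − 1.43 = 0.57 V.
Since V_SD = 4.12 V ≥ V_ov = 0.57 V, the device is in saturation.
I_D = ½ k_p V_ov² = 0.5 × 0.561 × 0.57² = 0.0911 mA.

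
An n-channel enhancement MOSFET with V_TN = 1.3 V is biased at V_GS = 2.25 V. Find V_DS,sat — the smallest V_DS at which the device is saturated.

V_DS,sat = 0.950 V

The boundary between triode and saturation is V_DS = V_GS − V_TN = V_ov.
V_ov = 2.25 − 1.3 = 0.95 V.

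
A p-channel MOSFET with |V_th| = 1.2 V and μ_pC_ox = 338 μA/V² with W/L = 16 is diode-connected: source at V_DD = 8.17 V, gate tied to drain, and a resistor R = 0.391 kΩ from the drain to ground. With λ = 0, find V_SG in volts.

With gate tied to drain, V_SG = V_SD ≥ V_SG − |V_th|, so the device is in saturation.
k_p = μ_pC_ox · (W/L) = 5.408 mA/V².
KCL at the drain: ½ k_p (V_SG − |V_th|)² = (V_DD − V_SG)/R.
Let x = V_SG − 1.2. Then 1.06 x² + x − 6.97 = 0, giving x = 2.14 V (positive root), so V_SG = 3.34 V.
I_D = (V_DD − V_SG)/R = (8.17 − 3.34) / 0.391 = 12.4 mA.

V_SG = 3.34 V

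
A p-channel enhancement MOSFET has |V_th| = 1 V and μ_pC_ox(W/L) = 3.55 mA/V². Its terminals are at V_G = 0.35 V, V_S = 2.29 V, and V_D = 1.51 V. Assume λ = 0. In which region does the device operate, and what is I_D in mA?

Triode; I_D = 1.52 mA

V_SG = V_S − V_G = 2.29 − 0.35 = 1.94 V; V_SD = V_S − V_D = 2.29 − 1.51 = 0.78 V.
V_ov = V_SG − |V_th| = 1.94 − 1 = 0.94 V.
Since V_SD = 0.78 V < V_ov = 0.94 V, the device is in the triode region.
I_D = k_p [V_ov · V_SD − ½ V_SD²] = 3.55 × [0.94 × 0.78 − 0.5 × 0.78²] = 1.52 mA.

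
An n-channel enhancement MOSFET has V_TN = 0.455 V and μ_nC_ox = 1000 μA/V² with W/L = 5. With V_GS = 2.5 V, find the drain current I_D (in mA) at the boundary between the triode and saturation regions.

At the boundary V_DS = V_ov = V_GS − V_TN = 2.5 − 0.455 = 2.04 V.
k_n = μ_nC_ox · (W/L) = 5 mA/V².
I_D = ½ k_n V_ov² = 0.5 × 5 × 2.04² = 10.5 mA.

I_D = 10.5 mA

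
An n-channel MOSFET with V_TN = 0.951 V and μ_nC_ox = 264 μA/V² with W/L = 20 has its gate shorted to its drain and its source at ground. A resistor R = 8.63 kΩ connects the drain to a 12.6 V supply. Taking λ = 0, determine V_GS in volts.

With gate tied to drain, V_GS = V_DS ≥ V_GS − V_TN, so the device is in saturation.
k_n = μ_nC_ox · (W/L) = 5.28 mA/V².
KCL at the drain: ½ k_n (V_GS − V_TN)² = (V_DD − V_GS)/R.
Let x = V_GS − 0.951. Then 22.8 x² + x − 11.65 = 0, giving x = 0.693 V (positive root), so V_GS = 1.64 V.
I_D = (V_DD − V_GS)/R = (12.6 − 1.64) / 8.63 = 1.27 mA.

V_GS = 1.64 V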